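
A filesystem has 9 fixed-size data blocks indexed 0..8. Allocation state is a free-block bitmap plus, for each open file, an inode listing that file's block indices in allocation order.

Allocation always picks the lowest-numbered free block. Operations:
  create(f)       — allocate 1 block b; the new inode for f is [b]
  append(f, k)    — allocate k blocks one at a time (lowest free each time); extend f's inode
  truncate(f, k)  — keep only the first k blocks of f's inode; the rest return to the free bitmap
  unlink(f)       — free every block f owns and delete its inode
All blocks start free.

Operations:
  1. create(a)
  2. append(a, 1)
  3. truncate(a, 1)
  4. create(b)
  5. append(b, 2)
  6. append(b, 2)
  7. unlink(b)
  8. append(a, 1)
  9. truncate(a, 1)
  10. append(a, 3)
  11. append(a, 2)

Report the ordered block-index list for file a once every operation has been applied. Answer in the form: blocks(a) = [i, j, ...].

after create(a) → a:[0]  free=[F........]
after append(a, 1) → a:[0, 1]  free=[FF.......]
after truncate(a, 1) → a:[0]  free=[F........]
after create(b) → a:[0], b:[1]  free=[FF.......]
after append(b, 2) → a:[0], b:[1, 2, 3]  free=[FFFF.....]
after append(b, 2) → a:[0], b:[1, 2, 3, 4, 5]  free=[FFFFFF...]
after unlink(b) → a:[0]  free=[F........]
after append(a, 1) → a:[0, 1]  free=[FF.......]
after truncate(a, 1) → a:[0]  free=[F........]
after append(a, 3) → a:[0, 1, 2, 3]  free=[FFFF.....]
after append(a, 2) → a:[0, 1, 2, 3, 4, 5]  free=[FFFFFF...]

blocks(a) = [0, 1, 2, 3, 4, 5]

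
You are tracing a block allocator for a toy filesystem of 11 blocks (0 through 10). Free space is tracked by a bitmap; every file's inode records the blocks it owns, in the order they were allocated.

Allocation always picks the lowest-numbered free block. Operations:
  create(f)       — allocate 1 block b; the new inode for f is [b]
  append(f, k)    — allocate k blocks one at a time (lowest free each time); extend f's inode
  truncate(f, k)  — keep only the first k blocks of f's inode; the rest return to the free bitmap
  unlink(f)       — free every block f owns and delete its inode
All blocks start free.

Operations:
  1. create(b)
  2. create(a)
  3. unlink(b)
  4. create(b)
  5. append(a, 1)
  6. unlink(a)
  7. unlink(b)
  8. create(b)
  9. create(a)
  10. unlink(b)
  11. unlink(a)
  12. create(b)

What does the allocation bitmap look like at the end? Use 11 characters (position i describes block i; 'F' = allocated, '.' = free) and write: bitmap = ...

[1] create(b) — b=0 (map F..........)
[2] create(a) — a=1 b=0 (map FF.........)
[3] unlink(b) — a=1 (map .F.........)
[4] create(b) — a=1 b=0 (map FF.........)
[5] append(a, 1) — a=1,2 b=0 (map FFF........)
[6] unlink(a) — b=0 (map F..........)
[7] unlink(b) —  (map ...........)
[8] create(b) — b=0 (map F..........)
[9] create(a) — a=1 b=0 (map FF.........)
[10] unlink(b) — a=1 (map .F.........)
[11] unlink(a) —  (map ...........)
[12] create(b) — b=0 (map F..........)

bitmap = F..........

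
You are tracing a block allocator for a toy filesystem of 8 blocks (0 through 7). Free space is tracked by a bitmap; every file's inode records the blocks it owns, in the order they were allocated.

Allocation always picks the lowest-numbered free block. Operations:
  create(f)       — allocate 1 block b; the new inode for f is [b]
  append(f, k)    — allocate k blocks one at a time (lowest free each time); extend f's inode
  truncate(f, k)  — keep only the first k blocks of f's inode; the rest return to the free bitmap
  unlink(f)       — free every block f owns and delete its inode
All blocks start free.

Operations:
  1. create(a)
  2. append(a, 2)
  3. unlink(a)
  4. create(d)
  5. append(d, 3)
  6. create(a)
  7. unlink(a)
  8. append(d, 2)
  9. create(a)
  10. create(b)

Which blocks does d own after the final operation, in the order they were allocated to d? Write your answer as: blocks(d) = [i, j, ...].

blocks(d) = [0, 1, 2, 3, 4, 5]

  1. create(a)  ⇒  F.......  {a→[0]}
  2. append(a, 2)  ⇒  FFF.....  {a→[0, 1, 2]}
  3. unlink(a)  ⇒  ........  {}
  4. create(d)  ⇒  F.......  {d→[0]}
  5. append(d, 3)  ⇒  FFFF....  {d→[0, 1, 2, 3]}
  6. create(a)  ⇒  FFFFF...  {a→[4]; d→[0, 1, 2, 3]}
  7. unlink(a)  ⇒  FFFF....  {d→[0, 1, 2, 3]}
  8. append(d, 2)  ⇒  FFFFFF..  {d→[0, 1, 2, 3, 4, 5]}
  9. create(a)  ⇒  FFFFFFF.  {a→[6]; d→[0, 1, 2, 3, 4, 5]}
  10. create(b)  ⇒  FFFFFFFF  {a→[6]; b→[7]; d→[0, 1, 2, 3, 4, 5]}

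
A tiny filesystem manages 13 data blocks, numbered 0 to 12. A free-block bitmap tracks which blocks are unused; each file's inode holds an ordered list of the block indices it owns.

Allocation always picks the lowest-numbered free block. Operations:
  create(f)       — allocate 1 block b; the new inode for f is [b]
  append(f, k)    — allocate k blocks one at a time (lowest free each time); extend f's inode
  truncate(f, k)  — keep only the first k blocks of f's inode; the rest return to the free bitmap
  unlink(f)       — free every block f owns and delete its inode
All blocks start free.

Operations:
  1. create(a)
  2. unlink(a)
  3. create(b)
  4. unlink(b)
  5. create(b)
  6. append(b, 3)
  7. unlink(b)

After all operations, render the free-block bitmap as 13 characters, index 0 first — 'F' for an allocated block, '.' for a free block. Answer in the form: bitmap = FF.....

after create(a) → a:[0]  free=[F............]
after unlink(a) →   free=[.............]
after create(b) → b:[0]  free=[F............]
after unlink(b) →   free=[.............]
after create(b) → b:[0]  free=[F............]
after append(b, 3) → b:[0, 1, 2, 3]  free=[FFFF.........]
after unlink(b) →   free=[.............]

bitmap = .............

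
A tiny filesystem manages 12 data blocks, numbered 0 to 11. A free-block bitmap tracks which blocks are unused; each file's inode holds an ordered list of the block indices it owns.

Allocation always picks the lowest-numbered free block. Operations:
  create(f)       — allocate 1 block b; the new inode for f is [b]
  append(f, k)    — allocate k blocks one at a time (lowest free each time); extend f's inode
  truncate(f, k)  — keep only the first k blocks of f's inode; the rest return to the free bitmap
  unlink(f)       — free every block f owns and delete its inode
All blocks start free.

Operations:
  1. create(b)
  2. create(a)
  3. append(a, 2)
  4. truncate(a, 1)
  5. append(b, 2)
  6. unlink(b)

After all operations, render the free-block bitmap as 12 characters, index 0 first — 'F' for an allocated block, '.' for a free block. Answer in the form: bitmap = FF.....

bitmap = .F..........

after create(b) → b:[0]  free=[F...........]
after create(a) → a:[1], b:[0]  free=[FF..........]
after append(a, 2) → a:[1, 2, 3], b:[0]  free=[FFFF........]
after truncate(a, 1) → a:[1], b:[0]  free=[FF..........]
after append(b, 2) → a:[1], b:[0, 2, 3]  free=[FFFF........]
after unlink(b) → a:[1]  free=[.F..........]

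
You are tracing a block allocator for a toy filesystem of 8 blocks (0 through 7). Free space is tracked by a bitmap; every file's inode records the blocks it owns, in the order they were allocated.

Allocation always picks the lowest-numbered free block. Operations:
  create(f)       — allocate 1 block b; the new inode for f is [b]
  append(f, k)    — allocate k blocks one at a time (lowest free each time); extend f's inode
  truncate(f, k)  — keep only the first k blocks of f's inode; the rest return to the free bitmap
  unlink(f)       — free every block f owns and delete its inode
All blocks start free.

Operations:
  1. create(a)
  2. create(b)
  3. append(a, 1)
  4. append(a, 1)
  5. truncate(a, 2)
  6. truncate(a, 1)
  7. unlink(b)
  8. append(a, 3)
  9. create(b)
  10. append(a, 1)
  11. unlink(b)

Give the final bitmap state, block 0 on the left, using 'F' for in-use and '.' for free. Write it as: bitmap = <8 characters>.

bitmap = FFFF.F..

  1. create(a)  ⇒  F.......  {a→[0]}
  2. create(b)  ⇒  FF......  {a→[0]; b→[1]}
  3. append(a, 1)  ⇒  FFF.....  {a→[0, 2]; b→[1]}
  4. append(a, 1)  ⇒  FFFF....  {a→[0, 2, 3]; b→[1]}
  5. truncate(a, 2)  ⇒  FFF.....  {a→[0, 2]; b→[1]}
  6. truncate(a, 1)  ⇒  FF......  {a→[0]; b→[1]}
  7. unlink(b)  ⇒  F.......  {a→[0]}
  8. append(a, 3)  ⇒  FFFF....  {a→[0, 1, 2, 3]}
  9. create(b)  ⇒  FFFFF...  {a→[0, 1, 2, 3]; b→[4]}
  10. append(a, 1)  ⇒  FFFFFF..  {a→[0, 1, 2, 3, 5]; b→[4]}
  11. unlink(b)  ⇒  FFFF.F..  {a→[0, 1, 2, 3, 5]}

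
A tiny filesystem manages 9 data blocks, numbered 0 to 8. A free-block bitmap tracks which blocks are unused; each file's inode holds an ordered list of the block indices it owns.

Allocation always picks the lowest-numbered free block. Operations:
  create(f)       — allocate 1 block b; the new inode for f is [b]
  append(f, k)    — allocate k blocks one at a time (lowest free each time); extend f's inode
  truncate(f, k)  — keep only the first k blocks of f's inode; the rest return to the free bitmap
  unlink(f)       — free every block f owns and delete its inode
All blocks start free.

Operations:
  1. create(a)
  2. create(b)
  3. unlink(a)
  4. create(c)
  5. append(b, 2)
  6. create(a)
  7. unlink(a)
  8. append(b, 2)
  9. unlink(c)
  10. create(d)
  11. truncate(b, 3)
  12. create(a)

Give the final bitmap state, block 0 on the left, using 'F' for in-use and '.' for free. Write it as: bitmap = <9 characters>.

[1] create(a) — a=0 (map F........)
[2] create(b) — a=0 b=1 (map FF.......)
[3] unlink(a) — b=1 (map .F.......)
[4] create(c) — b=1 c=0 (map FF.......)
[5] append(b, 2) — b=1,2,3 c=0 (map FFFF.....)
[6] create(a) — a=4 b=1,2,3 c=0 (map FFFFF....)
[7] unlink(a) — b=1,2,3 c=0 (map FFFF.....)
[8] append(b, 2) — b=1,2,3,4,5 c=0 (map FFFFFF...)
[9] unlink(c) — b=1,2,3,4,5 (map .FFFFF...)
[10] create(d) — b=1,2,3,4,5 d=0 (map FFFFFF...)
[11] truncate(b, 3) — b=1,2,3 d=0 (map FFFF.....)
[12] create(a) — a=4 b=1,2,3 d=0 (map FFFFF....)

bitmap = FFFFF....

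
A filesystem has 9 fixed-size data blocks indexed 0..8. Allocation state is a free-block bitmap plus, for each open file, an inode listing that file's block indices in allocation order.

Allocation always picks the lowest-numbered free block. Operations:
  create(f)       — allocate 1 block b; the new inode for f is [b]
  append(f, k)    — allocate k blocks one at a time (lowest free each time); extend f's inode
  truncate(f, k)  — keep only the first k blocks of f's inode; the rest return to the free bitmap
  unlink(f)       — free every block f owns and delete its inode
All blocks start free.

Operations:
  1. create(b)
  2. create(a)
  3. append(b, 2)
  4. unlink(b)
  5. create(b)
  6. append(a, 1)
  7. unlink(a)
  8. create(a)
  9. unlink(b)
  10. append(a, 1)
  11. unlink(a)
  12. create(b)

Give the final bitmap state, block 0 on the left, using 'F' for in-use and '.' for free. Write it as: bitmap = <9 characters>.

after create(b) → b:[0]  free=[F........]
after create(a) → a:[1], b:[0]  free=[FF.......]
after append(b, 2) → a:[1], b:[0, 2, 3]  free=[FFFF.....]
after unlink(b) → a:[1]  free=[.F.......]
after create(b) → a:[1], b:[0]  free=[FF.......]
after append(a, 1) → a:[1, 2], b:[0]  free=[FFF......]
after unlink(a) → b:[0]  free=[F........]
after create(a) → a:[1], b:[0]  free=[FF.......]
after unlink(b) → a:[1]  free=[.F.......]
after append(a, 1) → a:[1, 0]  free=[FF.......]
after unlink(a) →   free=[.........]
after create(b) → b:[0]  free=[F........]

bitmap = F........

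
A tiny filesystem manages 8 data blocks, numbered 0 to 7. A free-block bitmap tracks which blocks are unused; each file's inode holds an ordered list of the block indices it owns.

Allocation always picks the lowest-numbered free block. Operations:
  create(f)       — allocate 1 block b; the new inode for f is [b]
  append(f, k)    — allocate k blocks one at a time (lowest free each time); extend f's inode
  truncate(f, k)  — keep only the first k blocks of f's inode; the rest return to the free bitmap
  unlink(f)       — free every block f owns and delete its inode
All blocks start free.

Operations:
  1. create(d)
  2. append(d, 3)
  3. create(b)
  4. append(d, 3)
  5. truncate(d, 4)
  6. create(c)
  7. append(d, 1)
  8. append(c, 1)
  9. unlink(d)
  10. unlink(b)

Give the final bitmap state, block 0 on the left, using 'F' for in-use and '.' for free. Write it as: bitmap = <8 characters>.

  1. create(d)  ⇒  F.......  {d→[0]}
  2. append(d, 3)  ⇒  FFFF....  {d→[0, 1, 2, 3]}
  3. create(b)  ⇒  FFFFF...  {b→[4]; d→[0, 1, 2, 3]}
  4. append(d, 3)  ⇒  FFFFFFFF  {b→[4]; d→[0, 1, 2, 3, 5, 6, 7]}
  5. truncate(d, 4)  ⇒  FFFFF...  {b→[4]; d→[0, 1, 2, 3]}
  6. create(c)  ⇒  FFFFFF..  {b→[4]; c→[5]; d→[0, 1, 2, 3]}
  7. append(d, 1)  ⇒  FFFFFFF.  {b→[4]; c→[5]; d→[0, 1, 2, 3, 6]}
  8. append(c, 1)  ⇒  FFFFFFFF  {b→[4]; c→[5, 7]; d→[0, 1, 2, 3, 6]}
  9. unlink(d)  ⇒  ....FF.F  {b→[4]; c→[5, 7]}
  10. unlink(b)  ⇒  .....F.F  {c→[5, 7]}

bitmap = .....F.F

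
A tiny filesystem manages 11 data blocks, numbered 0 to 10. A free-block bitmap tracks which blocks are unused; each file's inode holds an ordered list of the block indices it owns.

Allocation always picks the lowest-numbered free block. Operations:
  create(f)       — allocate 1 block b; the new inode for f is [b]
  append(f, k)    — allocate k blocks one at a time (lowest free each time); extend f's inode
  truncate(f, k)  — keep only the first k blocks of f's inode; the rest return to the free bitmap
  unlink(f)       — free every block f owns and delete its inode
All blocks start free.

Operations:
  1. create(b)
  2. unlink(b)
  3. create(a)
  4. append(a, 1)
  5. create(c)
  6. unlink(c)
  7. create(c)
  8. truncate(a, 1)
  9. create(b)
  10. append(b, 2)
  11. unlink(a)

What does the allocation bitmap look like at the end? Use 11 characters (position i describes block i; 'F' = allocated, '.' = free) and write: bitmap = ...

bitmap = .FFFF......

create(b): bitmap=F.......... | b=[0]
unlink(b): bitmap=........... | 
create(a): bitmap=F.......... | a=[0]
append(a, 1): bitmap=FF......... | a=[0, 1]
create(c): bitmap=FFF........ | a=[0, 1] c=[2]
unlink(c): bitmap=FF......... | a=[0, 1]
create(c): bitmap=FFF........ | a=[0, 1] c=[2]
truncate(a, 1): bitmap=F.F........ | a=[0] c=[2]
create(b): bitmap=FFF........ | a=[0] b=[1] c=[2]
append(b, 2): bitmap=FFFFF...... | a=[0] b=[1, 3, 4] c=[2]
unlink(a): bitmap=.FFFF...... | b=[1, 3, 4] c=[2]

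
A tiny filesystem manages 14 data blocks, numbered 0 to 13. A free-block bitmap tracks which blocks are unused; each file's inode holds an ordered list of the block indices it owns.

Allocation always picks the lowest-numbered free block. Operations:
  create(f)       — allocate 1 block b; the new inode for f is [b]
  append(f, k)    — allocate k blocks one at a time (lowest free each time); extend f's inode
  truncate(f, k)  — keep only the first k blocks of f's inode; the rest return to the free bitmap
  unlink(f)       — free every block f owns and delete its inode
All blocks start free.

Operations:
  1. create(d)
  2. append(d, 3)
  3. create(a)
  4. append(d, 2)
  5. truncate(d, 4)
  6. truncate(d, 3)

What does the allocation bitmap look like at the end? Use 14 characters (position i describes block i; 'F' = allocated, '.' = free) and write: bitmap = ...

bitmap = FFF.F.........

  1. create(d)  ⇒  F.............  {d→[0]}
  2. append(d, 3)  ⇒  FFFF..........  {d→[0, 1, 2, 3]}
  3. create(a)  ⇒  FFFFF.........  {a→[4]; d→[0, 1, 2, 3]}
  4. append(d, 2)  ⇒  FFFFFFF.......  {a→[4]; d→[0, 1, 2, 3, 5, 6]}
  5. truncate(d, 4)  ⇒  FFFFF.........  {a→[4]; d→[0, 1, 2, 3]}
  6. truncate(d, 3)  ⇒  FFF.F.........  {a→[4]; d→[0, 1, 2]}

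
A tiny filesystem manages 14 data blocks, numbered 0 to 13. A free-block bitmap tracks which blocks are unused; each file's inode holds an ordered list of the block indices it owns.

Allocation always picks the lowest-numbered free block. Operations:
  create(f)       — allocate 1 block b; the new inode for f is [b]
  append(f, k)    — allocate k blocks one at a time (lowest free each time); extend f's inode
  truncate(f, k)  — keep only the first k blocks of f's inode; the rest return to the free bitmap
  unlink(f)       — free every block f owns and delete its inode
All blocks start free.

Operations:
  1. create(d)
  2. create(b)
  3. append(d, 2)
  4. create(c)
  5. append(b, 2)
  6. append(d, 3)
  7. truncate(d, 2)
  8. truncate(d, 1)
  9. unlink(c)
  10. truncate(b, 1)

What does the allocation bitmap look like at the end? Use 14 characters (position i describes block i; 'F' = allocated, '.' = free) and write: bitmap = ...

bitmap = FF............

create(d): bitmap=F............. | d=[0]
create(b): bitmap=FF............ | b=[1] d=[0]
append(d, 2): bitmap=FFFF.......... | b=[1] d=[0, 2, 3]
create(c): bitmap=FFFFF......... | b=[1] c=[4] d=[0, 2, 3]
append(b, 2): bitmap=FFFFFFF....... | b=[1, 5, 6] c=[4] d=[0, 2, 3]
append(d, 3): bitmap=FFFFFFFFFF.... | b=[1, 5, 6] c=[4] d=[0, 2, 3, 7, 8, 9]
truncate(d, 2): bitmap=FFF.FFF....... | b=[1, 5, 6] c=[4] d=[0, 2]
truncate(d, 1): bitmap=FF..FFF....... | b=[1, 5, 6] c=[4] d=[0]
unlink(c): bitmap=FF...FF....... | b=[1, 5, 6] d=[0]
truncate(b, 1): bitmap=FF............ | b=[1] d=[0]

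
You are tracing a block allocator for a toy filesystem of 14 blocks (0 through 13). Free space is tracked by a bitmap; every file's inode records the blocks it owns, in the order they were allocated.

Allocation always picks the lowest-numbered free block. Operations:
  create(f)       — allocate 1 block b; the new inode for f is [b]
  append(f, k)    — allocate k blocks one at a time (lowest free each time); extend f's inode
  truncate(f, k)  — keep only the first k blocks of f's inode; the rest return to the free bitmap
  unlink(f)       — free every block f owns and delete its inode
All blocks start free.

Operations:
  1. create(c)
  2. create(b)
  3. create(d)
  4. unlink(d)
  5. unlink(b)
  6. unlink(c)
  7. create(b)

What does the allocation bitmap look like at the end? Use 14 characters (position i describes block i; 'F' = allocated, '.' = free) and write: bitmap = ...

[1] create(c) — c=0 (map F.............)
[2] create(b) — b=1 c=0 (map FF............)
[3] create(d) — b=1 c=0 d=2 (map FFF...........)
[4] unlink(d) — b=1 c=0 (map FF............)
[5] unlink(b) — c=0 (map F.............)
[6] unlink(c) —  (map ..............)
[7] create(b) — b=0 (map F.............)

bitmap = F.............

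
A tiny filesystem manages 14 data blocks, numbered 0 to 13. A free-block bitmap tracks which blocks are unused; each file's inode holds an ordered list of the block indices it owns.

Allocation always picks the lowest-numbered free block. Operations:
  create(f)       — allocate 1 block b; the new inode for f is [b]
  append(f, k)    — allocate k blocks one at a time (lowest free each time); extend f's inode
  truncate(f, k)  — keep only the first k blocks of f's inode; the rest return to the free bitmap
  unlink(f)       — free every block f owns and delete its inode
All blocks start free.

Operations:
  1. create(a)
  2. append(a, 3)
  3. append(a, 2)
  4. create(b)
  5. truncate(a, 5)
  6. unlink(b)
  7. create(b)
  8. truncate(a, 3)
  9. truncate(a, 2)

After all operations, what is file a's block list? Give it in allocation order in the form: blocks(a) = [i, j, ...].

[1] create(a) — a=0 (map F.............)
[2] append(a, 3) — a=0,1,2,3 (map FFFF..........)
[3] append(a, 2) — a=0,1,2,3,4,5 (map FFFFFF........)
[4] create(b) — a=0,1,2,3,4,5 b=6 (map FFFFFFF.......)
[5] truncate(a, 5) — a=0,1,2,3,4 b=6 (map FFFFF.F.......)
[6] unlink(b) — a=0,1,2,3,4 (map FFFFF.........)
[7] create(b) — a=0,1,2,3,4 b=5 (map FFFFFF........)
[8] truncate(a, 3) — a=0,1,2 b=5 (map FFF..F........)
[9] truncate(a, 2) — a=0,1 b=5 (map FF...F........)

blocks(a) = [0, 1]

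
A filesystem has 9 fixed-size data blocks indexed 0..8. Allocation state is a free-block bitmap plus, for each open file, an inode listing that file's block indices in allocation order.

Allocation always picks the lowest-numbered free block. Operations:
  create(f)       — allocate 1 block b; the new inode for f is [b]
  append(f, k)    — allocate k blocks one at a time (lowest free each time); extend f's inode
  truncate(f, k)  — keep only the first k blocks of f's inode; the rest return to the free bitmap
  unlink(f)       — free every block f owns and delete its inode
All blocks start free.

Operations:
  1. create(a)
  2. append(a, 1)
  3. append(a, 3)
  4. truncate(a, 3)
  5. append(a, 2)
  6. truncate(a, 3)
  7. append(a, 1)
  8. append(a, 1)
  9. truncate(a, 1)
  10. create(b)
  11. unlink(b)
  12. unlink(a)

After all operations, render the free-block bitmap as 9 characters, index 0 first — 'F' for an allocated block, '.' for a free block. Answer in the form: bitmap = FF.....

bitmap = .........

  1. create(a)  ⇒  F........  {a→[0]}
  2. append(a, 1)  ⇒  FF.......  {a→[0, 1]}
  3. append(a, 3)  ⇒  FFFFF....  {a→[0, 1, 2, 3, 4]}
  4. truncate(a, 3)  ⇒  FFF......  {a→[0, 1, 2]}
  5. append(a, 2)  ⇒  FFFFF....  {a→[0, 1, 2, 3, 4]}
  6. truncate(a, 3)  ⇒  FFF......  {a→[0, 1, 2]}
  7. append(a, 1)  ⇒  FFFF.....  {a→[0, 1, 2, 3]}
  8. append(a, 1)  ⇒  FFFFF....  {a→[0, 1, 2, 3, 4]}
  9. truncate(a, 1)  ⇒  F........  {a→[0]}
  10. create(b)  ⇒  FF.......  {a→[0]; b→[1]}
  11. unlink(b)  ⇒  F........  {a→[0]}
  12. unlink(a)  ⇒  .........  {}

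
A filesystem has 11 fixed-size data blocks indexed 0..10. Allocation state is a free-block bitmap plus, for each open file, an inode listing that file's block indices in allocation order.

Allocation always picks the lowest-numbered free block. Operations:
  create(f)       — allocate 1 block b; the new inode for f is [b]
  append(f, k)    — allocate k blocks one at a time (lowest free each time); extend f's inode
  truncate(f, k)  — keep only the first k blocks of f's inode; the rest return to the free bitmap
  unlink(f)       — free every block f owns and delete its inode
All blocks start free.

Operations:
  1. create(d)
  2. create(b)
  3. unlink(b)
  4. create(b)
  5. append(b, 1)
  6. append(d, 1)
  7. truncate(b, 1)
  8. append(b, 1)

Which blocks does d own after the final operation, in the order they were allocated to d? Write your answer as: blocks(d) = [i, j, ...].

create(d): bitmap=F.......... | d=[0]
create(b): bitmap=FF......... | b=[1] d=[0]
unlink(b): bitmap=F.......... | d=[0]
create(b): bitmap=FF......... | b=[1] d=[0]
append(b, 1): bitmap=FFF........ | b=[1, 2] d=[0]
append(d, 1): bitmap=FFFF....... | b=[1, 2] d=[0, 3]
truncate(b, 1): bitmap=FF.F....... | b=[1] d=[0, 3]
append(b, 1): bitmap=FFFF....... | b=[1, 2] d=[0, 3]

blocks(d) = [0, 3]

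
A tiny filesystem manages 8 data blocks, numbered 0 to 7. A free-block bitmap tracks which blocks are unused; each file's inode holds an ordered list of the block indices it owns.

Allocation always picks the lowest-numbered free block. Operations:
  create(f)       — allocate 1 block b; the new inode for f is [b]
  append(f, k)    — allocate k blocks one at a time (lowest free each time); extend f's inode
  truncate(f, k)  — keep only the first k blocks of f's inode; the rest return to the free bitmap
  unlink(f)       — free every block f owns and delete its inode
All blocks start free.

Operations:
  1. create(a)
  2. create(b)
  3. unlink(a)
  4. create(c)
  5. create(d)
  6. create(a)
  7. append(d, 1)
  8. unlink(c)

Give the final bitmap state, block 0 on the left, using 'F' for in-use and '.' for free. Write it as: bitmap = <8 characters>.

  1. create(a)  ⇒  F.......  {a→[0]}
  2. create(b)  ⇒  FF......  {a→[0]; b→[1]}
  3. unlink(a)  ⇒  .F......  {b→[1]}
  4. create(c)  ⇒  FF......  {b→[1]; c→[0]}
  5. create(d)  ⇒  FFF.....  {b→[1]; c→[0]; d→[2]}
  6. create(a)  ⇒  FFFF....  {a→[3]; b→[1]; c→[0]; d→[2]}
  7. append(d, 1)  ⇒  FFFFF...  {a→[3]; b→[1]; c→[0]; d→[2, 4]}
  8. unlink(c)  ⇒  .FFFF...  {a→[3]; b→[1]; d→[2, 4]}

bitmap = .FFFF...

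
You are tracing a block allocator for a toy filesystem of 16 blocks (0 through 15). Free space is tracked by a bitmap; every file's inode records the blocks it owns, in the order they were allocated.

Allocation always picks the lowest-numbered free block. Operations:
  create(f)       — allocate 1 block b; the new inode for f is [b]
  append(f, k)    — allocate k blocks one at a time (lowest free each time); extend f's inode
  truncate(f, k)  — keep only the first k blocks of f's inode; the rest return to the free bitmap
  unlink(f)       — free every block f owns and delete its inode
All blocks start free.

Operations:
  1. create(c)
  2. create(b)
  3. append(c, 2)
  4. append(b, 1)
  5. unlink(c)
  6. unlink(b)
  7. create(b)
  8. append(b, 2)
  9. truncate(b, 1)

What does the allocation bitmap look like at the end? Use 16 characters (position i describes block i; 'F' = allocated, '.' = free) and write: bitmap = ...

  1. create(c)  ⇒  F...............  {c→[0]}
  2. create(b)  ⇒  FF..............  {b→[1]; c→[0]}
  3. append(c, 2)  ⇒  FFFF............  {b→[1]; c→[0, 2, 3]}
  4. append(b, 1)  ⇒  FFFFF...........  {b→[1, 4]; c→[0, 2, 3]}
  5. unlink(c)  ⇒  .F..F...........  {b→[1, 4]}
  6. unlink(b)  ⇒  ................  {}
  7. create(b)  ⇒  F...............  {b→[0]}
  8. append(b, 2)  ⇒  FFF.............  {b→[0, 1, 2]}
  9. truncate(b, 1)  ⇒  F...............  {b→[0]}

bitmap = F...............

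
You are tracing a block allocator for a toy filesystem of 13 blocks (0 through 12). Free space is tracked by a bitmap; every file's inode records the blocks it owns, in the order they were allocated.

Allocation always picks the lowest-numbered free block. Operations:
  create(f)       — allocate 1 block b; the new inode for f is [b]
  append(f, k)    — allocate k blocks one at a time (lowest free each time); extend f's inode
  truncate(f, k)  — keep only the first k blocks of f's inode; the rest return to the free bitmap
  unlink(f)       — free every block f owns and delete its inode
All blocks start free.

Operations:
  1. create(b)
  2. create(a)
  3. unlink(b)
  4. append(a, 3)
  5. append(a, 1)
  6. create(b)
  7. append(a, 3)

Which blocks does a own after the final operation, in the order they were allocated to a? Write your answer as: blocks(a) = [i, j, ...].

after create(b) → b:[0]  free=[F............]
after create(a) → a:[1], b:[0]  free=[FF...........]
after unlink(b) → a:[1]  free=[.F...........]
after append(a, 3) → a:[1, 0, 2, 3]  free=[FFFF.........]
after append(a, 1) → a:[1, 0, 2, 3, 4]  free=[FFFFF........]
after create(b) → a:[1, 0, 2, 3, 4], b:[5]  free=[FFFFFF.......]
after append(a, 3) → a:[1, 0, 2, 3, 4, 6, 7, 8], b:[5]  free=[FFFFFFFFF....]

blocks(a) = [1, 0, 2, 3, 4, 6, 7, 8]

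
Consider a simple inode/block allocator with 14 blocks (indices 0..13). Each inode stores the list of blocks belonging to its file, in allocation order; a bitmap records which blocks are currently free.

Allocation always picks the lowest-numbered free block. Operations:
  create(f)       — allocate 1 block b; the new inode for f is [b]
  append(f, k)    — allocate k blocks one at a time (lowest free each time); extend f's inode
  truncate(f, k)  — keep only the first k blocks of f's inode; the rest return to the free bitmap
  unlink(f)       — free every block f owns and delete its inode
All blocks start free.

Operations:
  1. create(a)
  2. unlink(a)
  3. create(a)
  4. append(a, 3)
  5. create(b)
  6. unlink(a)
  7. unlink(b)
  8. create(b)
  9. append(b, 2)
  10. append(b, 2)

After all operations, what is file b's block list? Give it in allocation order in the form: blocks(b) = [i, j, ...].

after create(a) → a:[0]  free=[F.............]
after unlink(a) →   free=[..............]
after create(a) → a:[0]  free=[F.............]
after append(a, 3) → a:[0, 1, 2, 3]  free=[FFFF..........]
after create(b) → a:[0, 1, 2, 3], b:[4]  free=[FFFFF.........]
after unlink(a) → b:[4]  free=[....F.........]
after unlink(b) →   free=[..............]
after create(b) → b:[0]  free=[F.............]
after append(b, 2) → b:[0, 1, 2]  free=[FFF...........]
after append(b, 2) → b:[0, 1, 2, 3, 4]  free=[FFFFF.........]

blocks(b) = [0, 1, 2, 3, 4]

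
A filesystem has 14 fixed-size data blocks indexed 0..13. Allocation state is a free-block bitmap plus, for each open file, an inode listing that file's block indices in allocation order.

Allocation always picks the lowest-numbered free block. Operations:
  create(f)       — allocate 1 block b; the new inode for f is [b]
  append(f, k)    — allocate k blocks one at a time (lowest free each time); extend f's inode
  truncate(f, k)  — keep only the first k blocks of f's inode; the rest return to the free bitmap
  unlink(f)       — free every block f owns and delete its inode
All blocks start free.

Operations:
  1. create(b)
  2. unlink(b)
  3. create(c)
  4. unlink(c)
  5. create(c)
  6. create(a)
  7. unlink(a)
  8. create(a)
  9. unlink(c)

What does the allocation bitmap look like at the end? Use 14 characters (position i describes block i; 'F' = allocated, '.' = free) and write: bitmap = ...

bitmap = .F............

create(b): bitmap=F............. | b=[0]
unlink(b): bitmap=.............. | 
create(c): bitmap=F............. | c=[0]
unlink(c): bitmap=.............. | 
create(c): bitmap=F............. | c=[0]
create(a): bitmap=FF............ | a=[1] c=[0]
unlink(a): bitmap=F............. | c=[0]
create(a): bitmap=FF............ | a=[1] c=[0]
unlink(c): bitmap=.F............ | a=[1]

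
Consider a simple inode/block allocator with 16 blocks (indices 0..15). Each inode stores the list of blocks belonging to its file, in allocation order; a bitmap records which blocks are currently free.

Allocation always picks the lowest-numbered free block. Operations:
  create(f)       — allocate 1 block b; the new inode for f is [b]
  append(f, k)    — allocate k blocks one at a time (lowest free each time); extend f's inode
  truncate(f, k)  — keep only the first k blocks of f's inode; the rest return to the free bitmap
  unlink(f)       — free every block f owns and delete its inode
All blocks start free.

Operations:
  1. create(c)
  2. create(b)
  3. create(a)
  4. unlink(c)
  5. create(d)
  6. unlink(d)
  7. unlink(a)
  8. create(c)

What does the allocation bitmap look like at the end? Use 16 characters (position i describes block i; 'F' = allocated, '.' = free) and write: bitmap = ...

bitmap = FF..............

after create(c) → c:[0]  free=[F...............]
after create(b) → b:[1], c:[0]  free=[FF..............]
after create(a) → a:[2], b:[1], c:[0]  free=[FFF.............]
after unlink(c) → a:[2], b:[1]  free=[.FF.............]
after create(d) → a:[2], b:[1], d:[0]  free=[FFF.............]
after unlink(d) → a:[2], b:[1]  free=[.FF.............]
after unlink(a) → b:[1]  free=[.F..............]
after create(c) → b:[1], c:[0]  free=[FF..............]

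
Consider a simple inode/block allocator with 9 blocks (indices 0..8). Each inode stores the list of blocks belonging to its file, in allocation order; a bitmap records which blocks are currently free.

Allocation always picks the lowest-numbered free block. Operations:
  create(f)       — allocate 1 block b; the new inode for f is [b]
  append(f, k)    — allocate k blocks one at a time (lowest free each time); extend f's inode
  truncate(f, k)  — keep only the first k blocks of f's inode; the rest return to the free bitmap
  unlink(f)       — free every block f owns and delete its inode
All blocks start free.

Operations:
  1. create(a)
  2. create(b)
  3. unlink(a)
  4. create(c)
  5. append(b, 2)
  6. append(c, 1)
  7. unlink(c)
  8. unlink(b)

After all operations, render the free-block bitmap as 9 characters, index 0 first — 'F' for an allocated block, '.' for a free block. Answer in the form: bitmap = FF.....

bitmap = .........

after create(a) → a:[0]  free=[F........]
after create(b) → a:[0], b:[1]  free=[FF.......]
after unlink(a) → b:[1]  free=[.F.......]
after create(c) → b:[1], c:[0]  free=[FF.......]
after append(b, 2) → b:[1, 2, 3], c:[0]  free=[FFFF.....]
after append(c, 1) → b:[1, 2, 3], c:[0, 4]  free=[FFFFF....]
after unlink(c) → b:[1, 2, 3]  free=[.FFF.....]
after unlink(b) →   free=[.........]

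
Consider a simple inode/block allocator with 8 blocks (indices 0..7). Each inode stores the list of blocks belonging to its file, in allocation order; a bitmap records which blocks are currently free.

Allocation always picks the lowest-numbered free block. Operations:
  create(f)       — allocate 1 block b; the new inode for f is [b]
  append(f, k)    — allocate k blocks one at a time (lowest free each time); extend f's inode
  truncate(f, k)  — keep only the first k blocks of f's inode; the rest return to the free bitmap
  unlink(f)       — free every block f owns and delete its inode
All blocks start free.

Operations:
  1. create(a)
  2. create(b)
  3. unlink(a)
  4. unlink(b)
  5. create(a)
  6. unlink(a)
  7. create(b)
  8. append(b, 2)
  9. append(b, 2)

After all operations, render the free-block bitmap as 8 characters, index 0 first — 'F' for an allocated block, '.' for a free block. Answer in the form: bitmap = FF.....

create(a): bitmap=F....... | a=[0]
create(b): bitmap=FF...... | a=[0] b=[1]
unlink(a): bitmap=.F...... | b=[1]
unlink(b): bitmap=........ | 
create(a): bitmap=F....... | a=[0]
unlink(a): bitmap=........ | 
create(b): bitmap=F....... | b=[0]
append(b, 2): bitmap=FFF..... | b=[0, 1, 2]
append(b, 2): bitmap=FFFFF... | b=[0, 1, 2, 3, 4]

bitmap = FFFFF...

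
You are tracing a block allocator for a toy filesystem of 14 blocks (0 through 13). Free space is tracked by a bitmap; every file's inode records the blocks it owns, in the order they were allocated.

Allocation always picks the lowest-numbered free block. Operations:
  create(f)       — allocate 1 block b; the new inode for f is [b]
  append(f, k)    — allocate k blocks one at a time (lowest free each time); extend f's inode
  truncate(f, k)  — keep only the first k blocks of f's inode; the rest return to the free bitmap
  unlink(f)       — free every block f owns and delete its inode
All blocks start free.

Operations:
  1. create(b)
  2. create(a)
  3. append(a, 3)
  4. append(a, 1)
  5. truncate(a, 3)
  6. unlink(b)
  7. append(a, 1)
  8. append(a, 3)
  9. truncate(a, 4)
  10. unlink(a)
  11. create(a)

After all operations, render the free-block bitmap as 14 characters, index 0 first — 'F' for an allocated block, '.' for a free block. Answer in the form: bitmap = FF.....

create(b): bitmap=F............. | b=[0]
create(a): bitmap=FF............ | a=[1] b=[0]
append(a, 3): bitmap=FFFFF......... | a=[1, 2, 3, 4] b=[0]
append(a, 1): bitmap=FFFFFF........ | a=[1, 2, 3, 4, 5] b=[0]
truncate(a, 3): bitmap=FFFF.......... | a=[1, 2, 3] b=[0]
unlink(b): bitmap=.FFF.......... | a=[1, 2, 3]
append(a, 1): bitmap=FFFF.......... | a=[1, 2, 3, 0]
append(a, 3): bitmap=FFFFFFF....... | a=[1, 2, 3, 0, 4, 5, 6]
truncate(a, 4): bitmap=FFFF.......... | a=[1, 2, 3, 0]
unlink(a): bitmap=.............. | 
create(a): bitmap=F............. | a=[0]

bitmap = F.............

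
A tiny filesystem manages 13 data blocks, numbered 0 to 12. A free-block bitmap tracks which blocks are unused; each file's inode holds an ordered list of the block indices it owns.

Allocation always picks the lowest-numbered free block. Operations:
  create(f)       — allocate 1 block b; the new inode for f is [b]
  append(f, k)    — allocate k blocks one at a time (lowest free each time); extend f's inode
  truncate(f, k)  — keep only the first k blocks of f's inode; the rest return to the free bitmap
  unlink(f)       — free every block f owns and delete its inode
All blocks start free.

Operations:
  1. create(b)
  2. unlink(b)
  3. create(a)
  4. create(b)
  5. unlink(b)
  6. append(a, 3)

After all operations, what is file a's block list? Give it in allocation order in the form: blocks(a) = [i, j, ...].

blocks(a) = [0, 1, 2, 3]

create(b): bitmap=F............ | b=[0]
unlink(b): bitmap=............. | 
create(a): bitmap=F............ | a=[0]
create(b): bitmap=FF........... | a=[0] b=[1]
unlink(b): bitmap=F............ | a=[0]
append(a, 3): bitmap=FFFF......... | a=[0, 1, 2, 3]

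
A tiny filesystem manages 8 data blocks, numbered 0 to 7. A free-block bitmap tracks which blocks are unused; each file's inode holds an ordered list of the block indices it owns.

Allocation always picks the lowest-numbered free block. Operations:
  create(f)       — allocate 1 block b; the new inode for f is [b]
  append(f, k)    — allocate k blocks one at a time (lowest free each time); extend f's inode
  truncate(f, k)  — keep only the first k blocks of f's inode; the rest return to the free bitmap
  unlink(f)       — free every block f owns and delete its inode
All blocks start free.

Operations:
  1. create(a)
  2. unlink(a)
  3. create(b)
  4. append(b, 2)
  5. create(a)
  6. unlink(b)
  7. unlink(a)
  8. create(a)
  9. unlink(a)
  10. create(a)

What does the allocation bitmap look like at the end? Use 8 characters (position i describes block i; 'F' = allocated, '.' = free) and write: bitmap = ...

bitmap = F.......

create(a): bitmap=F....... | a=[0]
unlink(a): bitmap=........ | 
create(b): bitmap=F....... | b=[0]
append(b, 2): bitmap=FFF..... | b=[0, 1, 2]
create(a): bitmap=FFFF.... | a=[3] b=[0, 1, 2]
unlink(b): bitmap=...F.... | a=[3]
unlink(a): bitmap=........ | 
create(a): bitmap=F....... | a=[0]
unlink(a): bitmap=........ | 
create(a): bitmap=F....... | a=[0]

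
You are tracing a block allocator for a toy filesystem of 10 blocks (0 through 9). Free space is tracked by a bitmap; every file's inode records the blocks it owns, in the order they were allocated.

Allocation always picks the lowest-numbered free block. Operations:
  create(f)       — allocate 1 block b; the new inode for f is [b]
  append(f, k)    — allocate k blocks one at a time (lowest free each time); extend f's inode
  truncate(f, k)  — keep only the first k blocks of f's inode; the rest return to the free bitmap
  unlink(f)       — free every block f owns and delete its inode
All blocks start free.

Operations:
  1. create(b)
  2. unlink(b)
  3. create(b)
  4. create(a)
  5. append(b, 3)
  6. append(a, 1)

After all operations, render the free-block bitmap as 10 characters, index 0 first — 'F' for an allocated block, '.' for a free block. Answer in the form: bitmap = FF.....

[1] create(b) — b=0 (map F.........)
[2] unlink(b) —  (map ..........)
[3] create(b) — b=0 (map F.........)
[4] create(a) — a=1 b=0 (map FF........)
[5] append(b, 3) — a=1 b=0,2,3,4 (map FFFFF.....)
[6] append(a, 1) — a=1,5 b=0,2,3,4 (map FFFFFF....)

bitmap = FFFFFF....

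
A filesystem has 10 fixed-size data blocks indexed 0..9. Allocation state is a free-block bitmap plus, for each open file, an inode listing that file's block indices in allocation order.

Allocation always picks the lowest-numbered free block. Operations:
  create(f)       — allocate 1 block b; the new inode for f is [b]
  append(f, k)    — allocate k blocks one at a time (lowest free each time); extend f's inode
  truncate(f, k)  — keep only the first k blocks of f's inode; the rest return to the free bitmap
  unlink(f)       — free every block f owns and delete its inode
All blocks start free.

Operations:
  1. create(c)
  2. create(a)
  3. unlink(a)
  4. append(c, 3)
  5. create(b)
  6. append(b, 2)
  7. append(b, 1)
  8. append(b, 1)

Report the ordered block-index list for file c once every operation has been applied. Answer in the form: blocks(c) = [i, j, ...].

[1] create(c) — c=0 (map F.........)
[2] create(a) — a=1 c=0 (map FF........)
[3] unlink(a) — c=0 (map F.........)
[4] append(c, 3) — c=0,1,2,3 (map FFFF......)
[5] create(b) — b=4 c=0,1,2,3 (map FFFFF.....)
[6] append(b, 2) — b=4,5,6 c=0,1,2,3 (map FFFFFFF...)
[7] append(b, 1) — b=4,5,6,7 c=0,1,2,3 (map FFFFFFFF..)
[8] append(b, 1) — b=4,5,6,7,8 c=0,1,2,3 (map FFFFFFFFF.)

blocks(c) = [0, 1, 2, 3]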